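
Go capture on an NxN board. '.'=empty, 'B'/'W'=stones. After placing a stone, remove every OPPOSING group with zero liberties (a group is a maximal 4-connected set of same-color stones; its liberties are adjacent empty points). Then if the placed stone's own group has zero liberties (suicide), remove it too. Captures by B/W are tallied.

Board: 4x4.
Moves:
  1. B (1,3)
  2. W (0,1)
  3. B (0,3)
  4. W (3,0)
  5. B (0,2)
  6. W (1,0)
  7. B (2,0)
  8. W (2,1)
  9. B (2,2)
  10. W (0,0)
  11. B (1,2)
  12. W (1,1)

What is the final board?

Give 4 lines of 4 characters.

Move 1: B@(1,3) -> caps B=0 W=0
Move 2: W@(0,1) -> caps B=0 W=0
Move 3: B@(0,3) -> caps B=0 W=0
Move 4: W@(3,0) -> caps B=0 W=0
Move 5: B@(0,2) -> caps B=0 W=0
Move 6: W@(1,0) -> caps B=0 W=0
Move 7: B@(2,0) -> caps B=0 W=0
Move 8: W@(2,1) -> caps B=0 W=1
Move 9: B@(2,2) -> caps B=0 W=1
Move 10: W@(0,0) -> caps B=0 W=1
Move 11: B@(1,2) -> caps B=0 W=1
Move 12: W@(1,1) -> caps B=0 W=1

Answer: WWBB
WWBB
.WB.
W...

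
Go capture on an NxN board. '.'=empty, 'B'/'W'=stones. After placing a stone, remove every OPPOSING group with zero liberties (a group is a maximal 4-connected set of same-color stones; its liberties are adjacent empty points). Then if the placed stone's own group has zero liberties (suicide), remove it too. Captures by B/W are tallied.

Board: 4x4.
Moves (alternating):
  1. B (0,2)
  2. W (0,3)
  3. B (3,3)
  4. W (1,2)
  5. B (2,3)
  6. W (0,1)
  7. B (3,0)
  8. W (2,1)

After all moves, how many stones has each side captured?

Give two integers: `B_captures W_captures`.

Answer: 0 1

Derivation:
Move 1: B@(0,2) -> caps B=0 W=0
Move 2: W@(0,3) -> caps B=0 W=0
Move 3: B@(3,3) -> caps B=0 W=0
Move 4: W@(1,2) -> caps B=0 W=0
Move 5: B@(2,3) -> caps B=0 W=0
Move 6: W@(0,1) -> caps B=0 W=1
Move 7: B@(3,0) -> caps B=0 W=1
Move 8: W@(2,1) -> caps B=0 W=1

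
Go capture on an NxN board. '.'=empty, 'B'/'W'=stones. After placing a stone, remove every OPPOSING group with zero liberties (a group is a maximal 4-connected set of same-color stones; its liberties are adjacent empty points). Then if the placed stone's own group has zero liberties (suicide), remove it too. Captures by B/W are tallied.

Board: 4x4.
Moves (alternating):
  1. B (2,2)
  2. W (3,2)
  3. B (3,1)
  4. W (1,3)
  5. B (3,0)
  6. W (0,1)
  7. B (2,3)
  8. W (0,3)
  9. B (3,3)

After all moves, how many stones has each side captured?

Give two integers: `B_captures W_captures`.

Answer: 1 0

Derivation:
Move 1: B@(2,2) -> caps B=0 W=0
Move 2: W@(3,2) -> caps B=0 W=0
Move 3: B@(3,1) -> caps B=0 W=0
Move 4: W@(1,3) -> caps B=0 W=0
Move 5: B@(3,0) -> caps B=0 W=0
Move 6: W@(0,1) -> caps B=0 W=0
Move 7: B@(2,3) -> caps B=0 W=0
Move 8: W@(0,3) -> caps B=0 W=0
Move 9: B@(3,3) -> caps B=1 W=0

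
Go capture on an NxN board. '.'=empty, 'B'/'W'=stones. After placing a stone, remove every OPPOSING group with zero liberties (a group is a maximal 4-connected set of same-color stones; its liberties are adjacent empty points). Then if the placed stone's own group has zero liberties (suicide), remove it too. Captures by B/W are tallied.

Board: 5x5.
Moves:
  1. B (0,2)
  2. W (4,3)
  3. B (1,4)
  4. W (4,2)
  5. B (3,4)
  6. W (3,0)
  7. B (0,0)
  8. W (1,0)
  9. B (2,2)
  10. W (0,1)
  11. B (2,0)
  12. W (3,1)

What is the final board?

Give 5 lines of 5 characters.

Move 1: B@(0,2) -> caps B=0 W=0
Move 2: W@(4,3) -> caps B=0 W=0
Move 3: B@(1,4) -> caps B=0 W=0
Move 4: W@(4,2) -> caps B=0 W=0
Move 5: B@(3,4) -> caps B=0 W=0
Move 6: W@(3,0) -> caps B=0 W=0
Move 7: B@(0,0) -> caps B=0 W=0
Move 8: W@(1,0) -> caps B=0 W=0
Move 9: B@(2,2) -> caps B=0 W=0
Move 10: W@(0,1) -> caps B=0 W=1
Move 11: B@(2,0) -> caps B=0 W=1
Move 12: W@(3,1) -> caps B=0 W=1

Answer: .WB..
W...B
B.B..
WW..B
..WW.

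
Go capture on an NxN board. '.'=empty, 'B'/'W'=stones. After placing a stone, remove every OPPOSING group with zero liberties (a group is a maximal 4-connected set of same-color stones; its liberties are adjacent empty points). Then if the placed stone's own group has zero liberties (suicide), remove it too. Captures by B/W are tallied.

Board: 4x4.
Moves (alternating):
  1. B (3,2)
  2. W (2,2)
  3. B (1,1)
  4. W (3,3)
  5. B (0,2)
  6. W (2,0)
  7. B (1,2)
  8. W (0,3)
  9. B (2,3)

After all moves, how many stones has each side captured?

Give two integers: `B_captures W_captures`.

Move 1: B@(3,2) -> caps B=0 W=0
Move 2: W@(2,2) -> caps B=0 W=0
Move 3: B@(1,1) -> caps B=0 W=0
Move 4: W@(3,3) -> caps B=0 W=0
Move 5: B@(0,2) -> caps B=0 W=0
Move 6: W@(2,0) -> caps B=0 W=0
Move 7: B@(1,2) -> caps B=0 W=0
Move 8: W@(0,3) -> caps B=0 W=0
Move 9: B@(2,3) -> caps B=1 W=0

Answer: 1 0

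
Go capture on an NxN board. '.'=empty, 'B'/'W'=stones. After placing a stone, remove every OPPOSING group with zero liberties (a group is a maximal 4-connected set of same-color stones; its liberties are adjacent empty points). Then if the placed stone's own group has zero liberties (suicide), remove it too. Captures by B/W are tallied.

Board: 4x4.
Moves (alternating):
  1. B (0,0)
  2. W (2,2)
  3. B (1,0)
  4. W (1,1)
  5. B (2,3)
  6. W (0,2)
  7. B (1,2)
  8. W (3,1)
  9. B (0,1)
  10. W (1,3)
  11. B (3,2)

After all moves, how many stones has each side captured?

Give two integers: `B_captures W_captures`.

Move 1: B@(0,0) -> caps B=0 W=0
Move 2: W@(2,2) -> caps B=0 W=0
Move 3: B@(1,0) -> caps B=0 W=0
Move 4: W@(1,1) -> caps B=0 W=0
Move 5: B@(2,3) -> caps B=0 W=0
Move 6: W@(0,2) -> caps B=0 W=0
Move 7: B@(1,2) -> caps B=0 W=0
Move 8: W@(3,1) -> caps B=0 W=0
Move 9: B@(0,1) -> caps B=0 W=0
Move 10: W@(1,3) -> caps B=0 W=1
Move 11: B@(3,2) -> caps B=0 W=1

Answer: 0 1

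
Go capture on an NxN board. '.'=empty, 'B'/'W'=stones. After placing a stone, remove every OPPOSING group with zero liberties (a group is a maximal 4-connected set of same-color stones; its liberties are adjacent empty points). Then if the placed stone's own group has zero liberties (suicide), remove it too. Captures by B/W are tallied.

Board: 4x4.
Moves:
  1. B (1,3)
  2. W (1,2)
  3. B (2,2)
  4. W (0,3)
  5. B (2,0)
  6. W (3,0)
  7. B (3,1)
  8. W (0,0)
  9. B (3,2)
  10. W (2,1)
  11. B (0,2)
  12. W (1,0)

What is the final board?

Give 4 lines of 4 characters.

Move 1: B@(1,3) -> caps B=0 W=0
Move 2: W@(1,2) -> caps B=0 W=0
Move 3: B@(2,2) -> caps B=0 W=0
Move 4: W@(0,3) -> caps B=0 W=0
Move 5: B@(2,0) -> caps B=0 W=0
Move 6: W@(3,0) -> caps B=0 W=0
Move 7: B@(3,1) -> caps B=1 W=0
Move 8: W@(0,0) -> caps B=1 W=0
Move 9: B@(3,2) -> caps B=1 W=0
Move 10: W@(2,1) -> caps B=1 W=0
Move 11: B@(0,2) -> caps B=2 W=0
Move 12: W@(1,0) -> caps B=2 W=0

Answer: W.B.
W.WB
BWB.
.BB.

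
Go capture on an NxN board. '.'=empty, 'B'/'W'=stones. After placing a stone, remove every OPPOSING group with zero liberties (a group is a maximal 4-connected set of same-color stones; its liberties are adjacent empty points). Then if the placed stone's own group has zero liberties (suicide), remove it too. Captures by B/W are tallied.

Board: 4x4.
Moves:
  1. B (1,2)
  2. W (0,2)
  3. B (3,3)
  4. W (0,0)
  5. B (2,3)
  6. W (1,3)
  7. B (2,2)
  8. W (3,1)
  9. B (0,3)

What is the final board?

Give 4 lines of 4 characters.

Move 1: B@(1,2) -> caps B=0 W=0
Move 2: W@(0,2) -> caps B=0 W=0
Move 3: B@(3,3) -> caps B=0 W=0
Move 4: W@(0,0) -> caps B=0 W=0
Move 5: B@(2,3) -> caps B=0 W=0
Move 6: W@(1,3) -> caps B=0 W=0
Move 7: B@(2,2) -> caps B=0 W=0
Move 8: W@(3,1) -> caps B=0 W=0
Move 9: B@(0,3) -> caps B=1 W=0

Answer: W.WB
..B.
..BB
.W.B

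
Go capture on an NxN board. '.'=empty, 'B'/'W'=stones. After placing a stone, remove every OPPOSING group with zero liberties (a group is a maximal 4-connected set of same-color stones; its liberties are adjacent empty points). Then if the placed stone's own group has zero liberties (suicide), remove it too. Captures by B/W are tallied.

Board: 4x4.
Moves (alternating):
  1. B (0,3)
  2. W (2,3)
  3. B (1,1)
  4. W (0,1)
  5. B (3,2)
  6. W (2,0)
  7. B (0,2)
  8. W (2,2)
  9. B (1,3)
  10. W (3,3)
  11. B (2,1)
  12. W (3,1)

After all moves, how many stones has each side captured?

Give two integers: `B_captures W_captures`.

Answer: 0 1

Derivation:
Move 1: B@(0,3) -> caps B=0 W=0
Move 2: W@(2,3) -> caps B=0 W=0
Move 3: B@(1,1) -> caps B=0 W=0
Move 4: W@(0,1) -> caps B=0 W=0
Move 5: B@(3,2) -> caps B=0 W=0
Move 6: W@(2,0) -> caps B=0 W=0
Move 7: B@(0,2) -> caps B=0 W=0
Move 8: W@(2,2) -> caps B=0 W=0
Move 9: B@(1,3) -> caps B=0 W=0
Move 10: W@(3,3) -> caps B=0 W=0
Move 11: B@(2,1) -> caps B=0 W=0
Move 12: W@(3,1) -> caps B=0 W=1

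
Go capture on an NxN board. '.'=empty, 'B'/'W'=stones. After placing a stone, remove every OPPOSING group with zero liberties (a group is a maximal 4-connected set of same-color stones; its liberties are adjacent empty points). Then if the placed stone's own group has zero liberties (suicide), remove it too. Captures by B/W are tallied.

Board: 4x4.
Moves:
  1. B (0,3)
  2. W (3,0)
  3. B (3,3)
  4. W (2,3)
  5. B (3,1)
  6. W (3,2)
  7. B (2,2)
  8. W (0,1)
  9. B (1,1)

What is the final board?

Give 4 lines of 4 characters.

Answer: .W.B
.B..
..BW
WBW.

Derivation:
Move 1: B@(0,3) -> caps B=0 W=0
Move 2: W@(3,0) -> caps B=0 W=0
Move 3: B@(3,3) -> caps B=0 W=0
Move 4: W@(2,3) -> caps B=0 W=0
Move 5: B@(3,1) -> caps B=0 W=0
Move 6: W@(3,2) -> caps B=0 W=1
Move 7: B@(2,2) -> caps B=0 W=1
Move 8: W@(0,1) -> caps B=0 W=1
Move 9: B@(1,1) -> caps B=0 W=1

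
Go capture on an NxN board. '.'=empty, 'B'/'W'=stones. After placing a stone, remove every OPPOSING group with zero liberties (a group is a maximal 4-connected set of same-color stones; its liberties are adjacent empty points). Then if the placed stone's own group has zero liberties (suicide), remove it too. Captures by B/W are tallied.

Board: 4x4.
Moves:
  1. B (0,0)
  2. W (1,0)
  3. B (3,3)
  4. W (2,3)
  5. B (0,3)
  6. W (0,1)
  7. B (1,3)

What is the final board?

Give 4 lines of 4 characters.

Move 1: B@(0,0) -> caps B=0 W=0
Move 2: W@(1,0) -> caps B=0 W=0
Move 3: B@(3,3) -> caps B=0 W=0
Move 4: W@(2,3) -> caps B=0 W=0
Move 5: B@(0,3) -> caps B=0 W=0
Move 6: W@(0,1) -> caps B=0 W=1
Move 7: B@(1,3) -> caps B=0 W=1

Answer: .W.B
W..B
...W
...B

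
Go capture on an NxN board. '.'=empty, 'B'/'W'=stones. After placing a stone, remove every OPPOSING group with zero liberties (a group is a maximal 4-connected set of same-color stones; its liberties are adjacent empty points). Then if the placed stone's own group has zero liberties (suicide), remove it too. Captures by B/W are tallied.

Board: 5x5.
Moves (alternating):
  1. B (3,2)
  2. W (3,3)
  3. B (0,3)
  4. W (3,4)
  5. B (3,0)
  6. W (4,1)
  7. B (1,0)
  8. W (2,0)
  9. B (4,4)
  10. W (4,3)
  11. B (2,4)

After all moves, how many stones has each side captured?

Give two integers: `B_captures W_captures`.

Answer: 0 1

Derivation:
Move 1: B@(3,2) -> caps B=0 W=0
Move 2: W@(3,3) -> caps B=0 W=0
Move 3: B@(0,3) -> caps B=0 W=0
Move 4: W@(3,4) -> caps B=0 W=0
Move 5: B@(3,0) -> caps B=0 W=0
Move 6: W@(4,1) -> caps B=0 W=0
Move 7: B@(1,0) -> caps B=0 W=0
Move 8: W@(2,0) -> caps B=0 W=0
Move 9: B@(4,4) -> caps B=0 W=0
Move 10: W@(4,3) -> caps B=0 W=1
Move 11: B@(2,4) -> caps B=0 W=1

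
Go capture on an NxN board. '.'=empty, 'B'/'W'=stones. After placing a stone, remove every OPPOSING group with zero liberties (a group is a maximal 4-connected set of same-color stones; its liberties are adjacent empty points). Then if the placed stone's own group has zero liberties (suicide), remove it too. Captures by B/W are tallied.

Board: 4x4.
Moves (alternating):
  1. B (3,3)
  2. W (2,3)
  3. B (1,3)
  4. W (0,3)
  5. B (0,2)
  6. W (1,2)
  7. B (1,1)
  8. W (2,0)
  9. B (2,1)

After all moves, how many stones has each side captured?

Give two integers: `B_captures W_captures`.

Answer: 1 0

Derivation:
Move 1: B@(3,3) -> caps B=0 W=0
Move 2: W@(2,3) -> caps B=0 W=0
Move 3: B@(1,3) -> caps B=0 W=0
Move 4: W@(0,3) -> caps B=0 W=0
Move 5: B@(0,2) -> caps B=1 W=0
Move 6: W@(1,2) -> caps B=1 W=0
Move 7: B@(1,1) -> caps B=1 W=0
Move 8: W@(2,0) -> caps B=1 W=0
Move 9: B@(2,1) -> caps B=1 W=0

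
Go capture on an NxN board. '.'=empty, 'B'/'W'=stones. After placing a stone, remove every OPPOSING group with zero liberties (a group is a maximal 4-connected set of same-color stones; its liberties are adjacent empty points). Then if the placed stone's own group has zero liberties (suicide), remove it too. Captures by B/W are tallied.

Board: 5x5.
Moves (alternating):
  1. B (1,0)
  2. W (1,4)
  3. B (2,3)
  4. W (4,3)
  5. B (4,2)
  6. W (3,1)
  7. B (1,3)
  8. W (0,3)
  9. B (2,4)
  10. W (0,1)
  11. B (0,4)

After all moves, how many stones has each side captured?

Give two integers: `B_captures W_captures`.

Answer: 1 0

Derivation:
Move 1: B@(1,0) -> caps B=0 W=0
Move 2: W@(1,4) -> caps B=0 W=0
Move 3: B@(2,3) -> caps B=0 W=0
Move 4: W@(4,3) -> caps B=0 W=0
Move 5: B@(4,2) -> caps B=0 W=0
Move 6: W@(3,1) -> caps B=0 W=0
Move 7: B@(1,3) -> caps B=0 W=0
Move 8: W@(0,3) -> caps B=0 W=0
Move 9: B@(2,4) -> caps B=0 W=0
Move 10: W@(0,1) -> caps B=0 W=0
Move 11: B@(0,4) -> caps B=1 W=0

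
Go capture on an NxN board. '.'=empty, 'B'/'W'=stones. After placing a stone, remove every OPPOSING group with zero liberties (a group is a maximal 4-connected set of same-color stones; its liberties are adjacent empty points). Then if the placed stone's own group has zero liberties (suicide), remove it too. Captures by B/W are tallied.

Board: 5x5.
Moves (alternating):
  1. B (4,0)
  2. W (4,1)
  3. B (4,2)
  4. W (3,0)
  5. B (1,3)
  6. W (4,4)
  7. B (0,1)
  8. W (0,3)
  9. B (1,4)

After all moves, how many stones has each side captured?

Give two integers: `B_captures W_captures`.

Move 1: B@(4,0) -> caps B=0 W=0
Move 2: W@(4,1) -> caps B=0 W=0
Move 3: B@(4,2) -> caps B=0 W=0
Move 4: W@(3,0) -> caps B=0 W=1
Move 5: B@(1,3) -> caps B=0 W=1
Move 6: W@(4,4) -> caps B=0 W=1
Move 7: B@(0,1) -> caps B=0 W=1
Move 8: W@(0,3) -> caps B=0 W=1
Move 9: B@(1,4) -> caps B=0 W=1

Answer: 0 1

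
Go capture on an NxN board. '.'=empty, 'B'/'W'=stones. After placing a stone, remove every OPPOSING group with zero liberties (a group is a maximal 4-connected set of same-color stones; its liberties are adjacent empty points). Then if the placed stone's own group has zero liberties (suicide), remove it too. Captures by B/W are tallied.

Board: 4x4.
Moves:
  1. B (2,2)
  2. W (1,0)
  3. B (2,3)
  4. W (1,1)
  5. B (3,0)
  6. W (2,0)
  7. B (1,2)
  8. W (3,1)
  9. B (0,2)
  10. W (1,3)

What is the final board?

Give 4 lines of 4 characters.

Answer: ..B.
WWBW
W.BB
.W..

Derivation:
Move 1: B@(2,2) -> caps B=0 W=0
Move 2: W@(1,0) -> caps B=0 W=0
Move 3: B@(2,3) -> caps B=0 W=0
Move 4: W@(1,1) -> caps B=0 W=0
Move 5: B@(3,0) -> caps B=0 W=0
Move 6: W@(2,0) -> caps B=0 W=0
Move 7: B@(1,2) -> caps B=0 W=0
Move 8: W@(3,1) -> caps B=0 W=1
Move 9: B@(0,2) -> caps B=0 W=1
Move 10: W@(1,3) -> caps B=0 W=1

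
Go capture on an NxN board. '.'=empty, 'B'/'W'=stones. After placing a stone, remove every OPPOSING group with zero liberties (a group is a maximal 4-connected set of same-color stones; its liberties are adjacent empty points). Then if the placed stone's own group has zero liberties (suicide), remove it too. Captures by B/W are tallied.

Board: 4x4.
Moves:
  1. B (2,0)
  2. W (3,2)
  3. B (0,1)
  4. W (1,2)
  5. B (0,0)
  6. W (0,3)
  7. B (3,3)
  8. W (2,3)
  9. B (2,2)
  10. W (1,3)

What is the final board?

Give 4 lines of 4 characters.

Move 1: B@(2,0) -> caps B=0 W=0
Move 2: W@(3,2) -> caps B=0 W=0
Move 3: B@(0,1) -> caps B=0 W=0
Move 4: W@(1,2) -> caps B=0 W=0
Move 5: B@(0,0) -> caps B=0 W=0
Move 6: W@(0,3) -> caps B=0 W=0
Move 7: B@(3,3) -> caps B=0 W=0
Move 8: W@(2,3) -> caps B=0 W=1
Move 9: B@(2,2) -> caps B=0 W=1
Move 10: W@(1,3) -> caps B=0 W=1

Answer: BB.W
..WW
B.BW
..W.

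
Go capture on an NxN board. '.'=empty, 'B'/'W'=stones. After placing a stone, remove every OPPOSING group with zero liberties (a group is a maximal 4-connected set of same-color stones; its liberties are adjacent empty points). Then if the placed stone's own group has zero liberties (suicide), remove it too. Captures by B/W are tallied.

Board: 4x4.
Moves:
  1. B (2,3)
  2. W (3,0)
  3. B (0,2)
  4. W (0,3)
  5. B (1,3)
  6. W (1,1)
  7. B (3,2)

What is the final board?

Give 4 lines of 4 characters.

Move 1: B@(2,3) -> caps B=0 W=0
Move 2: W@(3,0) -> caps B=0 W=0
Move 3: B@(0,2) -> caps B=0 W=0
Move 4: W@(0,3) -> caps B=0 W=0
Move 5: B@(1,3) -> caps B=1 W=0
Move 6: W@(1,1) -> caps B=1 W=0
Move 7: B@(3,2) -> caps B=1 W=0

Answer: ..B.
.W.B
...B
W.B.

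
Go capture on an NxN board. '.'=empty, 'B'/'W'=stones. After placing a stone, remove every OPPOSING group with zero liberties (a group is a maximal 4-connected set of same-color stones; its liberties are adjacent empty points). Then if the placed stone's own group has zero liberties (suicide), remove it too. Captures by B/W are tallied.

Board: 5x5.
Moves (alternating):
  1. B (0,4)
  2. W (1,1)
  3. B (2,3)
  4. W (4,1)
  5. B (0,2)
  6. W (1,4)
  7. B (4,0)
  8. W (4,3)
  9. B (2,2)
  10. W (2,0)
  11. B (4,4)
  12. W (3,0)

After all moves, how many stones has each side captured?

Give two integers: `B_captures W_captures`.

Answer: 0 1

Derivation:
Move 1: B@(0,4) -> caps B=0 W=0
Move 2: W@(1,1) -> caps B=0 W=0
Move 3: B@(2,3) -> caps B=0 W=0
Move 4: W@(4,1) -> caps B=0 W=0
Move 5: B@(0,2) -> caps B=0 W=0
Move 6: W@(1,4) -> caps B=0 W=0
Move 7: B@(4,0) -> caps B=0 W=0
Move 8: W@(4,3) -> caps B=0 W=0
Move 9: B@(2,2) -> caps B=0 W=0
Move 10: W@(2,0) -> caps B=0 W=0
Move 11: B@(4,4) -> caps B=0 W=0
Move 12: W@(3,0) -> caps B=0 W=1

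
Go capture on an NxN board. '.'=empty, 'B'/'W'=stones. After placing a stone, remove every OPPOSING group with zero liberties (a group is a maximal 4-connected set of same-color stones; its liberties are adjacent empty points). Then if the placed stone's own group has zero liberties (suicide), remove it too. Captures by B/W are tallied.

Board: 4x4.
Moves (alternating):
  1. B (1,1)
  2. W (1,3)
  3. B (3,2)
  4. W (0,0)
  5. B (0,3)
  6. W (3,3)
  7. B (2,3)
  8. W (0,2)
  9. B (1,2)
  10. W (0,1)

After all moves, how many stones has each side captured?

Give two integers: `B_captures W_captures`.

Move 1: B@(1,1) -> caps B=0 W=0
Move 2: W@(1,3) -> caps B=0 W=0
Move 3: B@(3,2) -> caps B=0 W=0
Move 4: W@(0,0) -> caps B=0 W=0
Move 5: B@(0,3) -> caps B=0 W=0
Move 6: W@(3,3) -> caps B=0 W=0
Move 7: B@(2,3) -> caps B=1 W=0
Move 8: W@(0,2) -> caps B=1 W=1
Move 9: B@(1,2) -> caps B=1 W=1
Move 10: W@(0,1) -> caps B=1 W=1

Answer: 1 1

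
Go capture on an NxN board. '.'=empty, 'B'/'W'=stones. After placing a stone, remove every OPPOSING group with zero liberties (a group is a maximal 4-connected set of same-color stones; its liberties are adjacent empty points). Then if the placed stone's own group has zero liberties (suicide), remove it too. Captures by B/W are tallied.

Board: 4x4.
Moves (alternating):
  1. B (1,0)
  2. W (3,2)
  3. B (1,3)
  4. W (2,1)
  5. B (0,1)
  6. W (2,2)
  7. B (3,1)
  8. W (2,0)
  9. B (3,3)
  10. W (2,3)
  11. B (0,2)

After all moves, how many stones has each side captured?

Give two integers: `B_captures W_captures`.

Move 1: B@(1,0) -> caps B=0 W=0
Move 2: W@(3,2) -> caps B=0 W=0
Move 3: B@(1,3) -> caps B=0 W=0
Move 4: W@(2,1) -> caps B=0 W=0
Move 5: B@(0,1) -> caps B=0 W=0
Move 6: W@(2,2) -> caps B=0 W=0
Move 7: B@(3,1) -> caps B=0 W=0
Move 8: W@(2,0) -> caps B=0 W=0
Move 9: B@(3,3) -> caps B=0 W=0
Move 10: W@(2,3) -> caps B=0 W=1
Move 11: B@(0,2) -> caps B=0 W=1

Answer: 0 1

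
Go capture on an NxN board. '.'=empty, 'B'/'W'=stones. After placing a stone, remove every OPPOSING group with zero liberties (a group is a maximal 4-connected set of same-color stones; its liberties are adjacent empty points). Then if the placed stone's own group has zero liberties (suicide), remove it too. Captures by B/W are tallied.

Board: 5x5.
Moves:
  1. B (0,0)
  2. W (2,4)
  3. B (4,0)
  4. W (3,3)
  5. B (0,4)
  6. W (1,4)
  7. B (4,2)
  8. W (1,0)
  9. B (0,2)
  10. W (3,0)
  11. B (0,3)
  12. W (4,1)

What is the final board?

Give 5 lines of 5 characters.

Answer: B.BBB
W...W
....W
W..W.
.WB..

Derivation:
Move 1: B@(0,0) -> caps B=0 W=0
Move 2: W@(2,4) -> caps B=0 W=0
Move 3: B@(4,0) -> caps B=0 W=0
Move 4: W@(3,3) -> caps B=0 W=0
Move 5: B@(0,4) -> caps B=0 W=0
Move 6: W@(1,4) -> caps B=0 W=0
Move 7: B@(4,2) -> caps B=0 W=0
Move 8: W@(1,0) -> caps B=0 W=0
Move 9: B@(0,2) -> caps B=0 W=0
Move 10: W@(3,0) -> caps B=0 W=0
Move 11: B@(0,3) -> caps B=0 W=0
Move 12: W@(4,1) -> caps B=0 W=1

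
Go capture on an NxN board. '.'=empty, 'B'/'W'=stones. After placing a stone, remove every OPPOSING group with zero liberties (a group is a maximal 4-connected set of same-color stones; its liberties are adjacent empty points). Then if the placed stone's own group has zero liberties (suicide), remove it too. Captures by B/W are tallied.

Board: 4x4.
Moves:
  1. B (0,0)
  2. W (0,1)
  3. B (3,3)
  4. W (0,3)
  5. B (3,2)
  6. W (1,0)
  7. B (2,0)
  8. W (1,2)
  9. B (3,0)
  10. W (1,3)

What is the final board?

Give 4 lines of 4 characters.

Move 1: B@(0,0) -> caps B=0 W=0
Move 2: W@(0,1) -> caps B=0 W=0
Move 3: B@(3,3) -> caps B=0 W=0
Move 4: W@(0,3) -> caps B=0 W=0
Move 5: B@(3,2) -> caps B=0 W=0
Move 6: W@(1,0) -> caps B=0 W=1
Move 7: B@(2,0) -> caps B=0 W=1
Move 8: W@(1,2) -> caps B=0 W=1
Move 9: B@(3,0) -> caps B=0 W=1
Move 10: W@(1,3) -> caps B=0 W=1

Answer: .W.W
W.WW
B...
B.BB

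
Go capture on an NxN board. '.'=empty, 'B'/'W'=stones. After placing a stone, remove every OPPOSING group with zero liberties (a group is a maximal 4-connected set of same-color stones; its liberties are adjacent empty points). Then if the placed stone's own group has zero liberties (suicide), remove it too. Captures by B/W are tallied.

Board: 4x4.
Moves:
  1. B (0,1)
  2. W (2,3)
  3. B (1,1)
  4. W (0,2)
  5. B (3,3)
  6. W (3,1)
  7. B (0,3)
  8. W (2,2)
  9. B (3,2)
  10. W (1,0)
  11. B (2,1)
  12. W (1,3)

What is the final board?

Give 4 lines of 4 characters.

Answer: .BW.
WB.W
.BWW
.W..

Derivation:
Move 1: B@(0,1) -> caps B=0 W=0
Move 2: W@(2,3) -> caps B=0 W=0
Move 3: B@(1,1) -> caps B=0 W=0
Move 4: W@(0,2) -> caps B=0 W=0
Move 5: B@(3,3) -> caps B=0 W=0
Move 6: W@(3,1) -> caps B=0 W=0
Move 7: B@(0,3) -> caps B=0 W=0
Move 8: W@(2,2) -> caps B=0 W=0
Move 9: B@(3,2) -> caps B=0 W=0
Move 10: W@(1,0) -> caps B=0 W=0
Move 11: B@(2,1) -> caps B=0 W=0
Move 12: W@(1,3) -> caps B=0 W=1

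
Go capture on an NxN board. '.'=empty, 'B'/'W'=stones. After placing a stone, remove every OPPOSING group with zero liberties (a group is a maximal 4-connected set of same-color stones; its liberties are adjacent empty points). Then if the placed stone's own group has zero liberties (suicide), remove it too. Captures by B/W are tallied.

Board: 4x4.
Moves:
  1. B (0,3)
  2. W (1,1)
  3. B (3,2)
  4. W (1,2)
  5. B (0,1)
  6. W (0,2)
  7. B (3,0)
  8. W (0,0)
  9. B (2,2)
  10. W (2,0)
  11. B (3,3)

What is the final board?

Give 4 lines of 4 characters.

Answer: W.WB
.WW.
W.B.
B.BB

Derivation:
Move 1: B@(0,3) -> caps B=0 W=0
Move 2: W@(1,1) -> caps B=0 W=0
Move 3: B@(3,2) -> caps B=0 W=0
Move 4: W@(1,2) -> caps B=0 W=0
Move 5: B@(0,1) -> caps B=0 W=0
Move 6: W@(0,2) -> caps B=0 W=0
Move 7: B@(3,0) -> caps B=0 W=0
Move 8: W@(0,0) -> caps B=0 W=1
Move 9: B@(2,2) -> caps B=0 W=1
Move 10: W@(2,0) -> caps B=0 W=1
Move 11: B@(3,3) -> caps B=0 W=1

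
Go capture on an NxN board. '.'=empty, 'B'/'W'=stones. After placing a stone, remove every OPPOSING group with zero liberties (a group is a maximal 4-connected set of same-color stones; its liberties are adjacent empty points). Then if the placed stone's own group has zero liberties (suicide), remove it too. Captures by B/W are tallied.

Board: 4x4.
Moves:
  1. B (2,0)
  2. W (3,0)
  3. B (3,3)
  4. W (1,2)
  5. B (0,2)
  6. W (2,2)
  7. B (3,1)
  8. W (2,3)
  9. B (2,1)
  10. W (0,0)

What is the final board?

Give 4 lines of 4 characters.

Move 1: B@(2,0) -> caps B=0 W=0
Move 2: W@(3,0) -> caps B=0 W=0
Move 3: B@(3,3) -> caps B=0 W=0
Move 4: W@(1,2) -> caps B=0 W=0
Move 5: B@(0,2) -> caps B=0 W=0
Move 6: W@(2,2) -> caps B=0 W=0
Move 7: B@(3,1) -> caps B=1 W=0
Move 8: W@(2,3) -> caps B=1 W=0
Move 9: B@(2,1) -> caps B=1 W=0
Move 10: W@(0,0) -> caps B=1 W=0

Answer: W.B.
..W.
BBWW
.B.B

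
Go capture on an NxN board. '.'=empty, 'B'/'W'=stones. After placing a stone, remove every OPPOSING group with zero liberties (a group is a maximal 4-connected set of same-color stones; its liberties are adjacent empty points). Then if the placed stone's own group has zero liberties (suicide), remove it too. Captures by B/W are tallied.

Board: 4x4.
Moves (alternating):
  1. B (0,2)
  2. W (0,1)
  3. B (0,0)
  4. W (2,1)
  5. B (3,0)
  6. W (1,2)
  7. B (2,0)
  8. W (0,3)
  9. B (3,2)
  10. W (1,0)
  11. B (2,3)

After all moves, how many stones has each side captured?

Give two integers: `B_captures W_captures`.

Move 1: B@(0,2) -> caps B=0 W=0
Move 2: W@(0,1) -> caps B=0 W=0
Move 3: B@(0,0) -> caps B=0 W=0
Move 4: W@(2,1) -> caps B=0 W=0
Move 5: B@(3,0) -> caps B=0 W=0
Move 6: W@(1,2) -> caps B=0 W=0
Move 7: B@(2,0) -> caps B=0 W=0
Move 8: W@(0,3) -> caps B=0 W=1
Move 9: B@(3,2) -> caps B=0 W=1
Move 10: W@(1,0) -> caps B=0 W=2
Move 11: B@(2,3) -> caps B=0 W=2

Answer: 0 2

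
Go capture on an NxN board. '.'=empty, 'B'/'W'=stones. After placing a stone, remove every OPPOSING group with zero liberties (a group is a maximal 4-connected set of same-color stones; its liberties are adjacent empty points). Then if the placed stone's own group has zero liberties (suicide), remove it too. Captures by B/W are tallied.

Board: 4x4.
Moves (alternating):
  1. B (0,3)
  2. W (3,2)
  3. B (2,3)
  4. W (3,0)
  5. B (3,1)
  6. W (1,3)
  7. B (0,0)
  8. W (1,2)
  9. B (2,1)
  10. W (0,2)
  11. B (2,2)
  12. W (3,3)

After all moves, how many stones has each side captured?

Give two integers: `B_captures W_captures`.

Move 1: B@(0,3) -> caps B=0 W=0
Move 2: W@(3,2) -> caps B=0 W=0
Move 3: B@(2,3) -> caps B=0 W=0
Move 4: W@(3,0) -> caps B=0 W=0
Move 5: B@(3,1) -> caps B=0 W=0
Move 6: W@(1,3) -> caps B=0 W=0
Move 7: B@(0,0) -> caps B=0 W=0
Move 8: W@(1,2) -> caps B=0 W=0
Move 9: B@(2,1) -> caps B=0 W=0
Move 10: W@(0,2) -> caps B=0 W=1
Move 11: B@(2,2) -> caps B=0 W=1
Move 12: W@(3,3) -> caps B=0 W=1

Answer: 0 1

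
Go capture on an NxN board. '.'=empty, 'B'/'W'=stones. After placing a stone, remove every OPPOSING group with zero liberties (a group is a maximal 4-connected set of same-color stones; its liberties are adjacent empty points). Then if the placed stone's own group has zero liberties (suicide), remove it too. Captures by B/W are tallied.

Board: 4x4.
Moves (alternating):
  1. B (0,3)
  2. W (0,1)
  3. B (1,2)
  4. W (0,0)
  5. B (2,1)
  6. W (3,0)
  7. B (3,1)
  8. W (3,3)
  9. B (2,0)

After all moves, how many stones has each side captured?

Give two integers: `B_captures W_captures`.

Answer: 1 0

Derivation:
Move 1: B@(0,3) -> caps B=0 W=0
Move 2: W@(0,1) -> caps B=0 W=0
Move 3: B@(1,2) -> caps B=0 W=0
Move 4: W@(0,0) -> caps B=0 W=0
Move 5: B@(2,1) -> caps B=0 W=0
Move 6: W@(3,0) -> caps B=0 W=0
Move 7: B@(3,1) -> caps B=0 W=0
Move 8: W@(3,3) -> caps B=0 W=0
Move 9: B@(2,0) -> caps B=1 W=0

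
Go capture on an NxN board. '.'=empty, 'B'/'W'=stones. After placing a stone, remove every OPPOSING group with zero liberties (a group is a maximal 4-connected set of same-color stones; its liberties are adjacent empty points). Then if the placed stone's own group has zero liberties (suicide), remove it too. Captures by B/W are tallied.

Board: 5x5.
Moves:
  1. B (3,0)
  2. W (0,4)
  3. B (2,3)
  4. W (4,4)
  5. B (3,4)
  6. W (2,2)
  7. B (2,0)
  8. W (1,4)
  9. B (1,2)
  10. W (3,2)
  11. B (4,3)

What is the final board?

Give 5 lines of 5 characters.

Move 1: B@(3,0) -> caps B=0 W=0
Move 2: W@(0,4) -> caps B=0 W=0
Move 3: B@(2,3) -> caps B=0 W=0
Move 4: W@(4,4) -> caps B=0 W=0
Move 5: B@(3,4) -> caps B=0 W=0
Move 6: W@(2,2) -> caps B=0 W=0
Move 7: B@(2,0) -> caps B=0 W=0
Move 8: W@(1,4) -> caps B=0 W=0
Move 9: B@(1,2) -> caps B=0 W=0
Move 10: W@(3,2) -> caps B=0 W=0
Move 11: B@(4,3) -> caps B=1 W=0

Answer: ....W
..B.W
B.WB.
B.W.B
...B.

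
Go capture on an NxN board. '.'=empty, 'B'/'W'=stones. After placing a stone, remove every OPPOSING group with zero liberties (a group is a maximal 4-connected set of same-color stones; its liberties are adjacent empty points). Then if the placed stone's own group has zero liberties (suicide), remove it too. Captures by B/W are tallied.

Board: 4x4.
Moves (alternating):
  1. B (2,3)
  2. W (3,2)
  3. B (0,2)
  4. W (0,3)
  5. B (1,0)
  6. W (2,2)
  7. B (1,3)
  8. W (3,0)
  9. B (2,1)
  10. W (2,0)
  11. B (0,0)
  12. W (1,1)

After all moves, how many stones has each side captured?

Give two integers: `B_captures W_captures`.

Answer: 1 0

Derivation:
Move 1: B@(2,3) -> caps B=0 W=0
Move 2: W@(3,2) -> caps B=0 W=0
Move 3: B@(0,2) -> caps B=0 W=0
Move 4: W@(0,3) -> caps B=0 W=0
Move 5: B@(1,0) -> caps B=0 W=0
Move 6: W@(2,2) -> caps B=0 W=0
Move 7: B@(1,3) -> caps B=1 W=0
Move 8: W@(3,0) -> caps B=1 W=0
Move 9: B@(2,1) -> caps B=1 W=0
Move 10: W@(2,0) -> caps B=1 W=0
Move 11: B@(0,0) -> caps B=1 W=0
Move 12: W@(1,1) -> caps B=1 W=0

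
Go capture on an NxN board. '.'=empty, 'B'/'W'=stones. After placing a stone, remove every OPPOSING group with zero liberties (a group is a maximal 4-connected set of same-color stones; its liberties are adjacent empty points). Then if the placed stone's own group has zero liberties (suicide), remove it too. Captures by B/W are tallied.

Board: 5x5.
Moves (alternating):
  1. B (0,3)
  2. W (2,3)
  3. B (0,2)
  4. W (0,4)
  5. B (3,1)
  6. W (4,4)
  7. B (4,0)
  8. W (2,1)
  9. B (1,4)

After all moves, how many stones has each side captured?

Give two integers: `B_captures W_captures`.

Answer: 1 0

Derivation:
Move 1: B@(0,3) -> caps B=0 W=0
Move 2: W@(2,3) -> caps B=0 W=0
Move 3: B@(0,2) -> caps B=0 W=0
Move 4: W@(0,4) -> caps B=0 W=0
Move 5: B@(3,1) -> caps B=0 W=0
Move 6: W@(4,4) -> caps B=0 W=0
Move 7: B@(4,0) -> caps B=0 W=0
Move 8: W@(2,1) -> caps B=0 W=0
Move 9: B@(1,4) -> caps B=1 W=0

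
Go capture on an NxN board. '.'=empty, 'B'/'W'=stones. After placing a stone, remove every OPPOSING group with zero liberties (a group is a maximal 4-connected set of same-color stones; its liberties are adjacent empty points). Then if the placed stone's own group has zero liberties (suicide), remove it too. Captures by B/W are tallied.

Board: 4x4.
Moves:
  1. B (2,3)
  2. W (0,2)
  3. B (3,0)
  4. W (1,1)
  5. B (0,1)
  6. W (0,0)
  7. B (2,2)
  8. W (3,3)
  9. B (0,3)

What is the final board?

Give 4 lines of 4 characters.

Answer: W.WB
.W..
..BB
B..W

Derivation:
Move 1: B@(2,3) -> caps B=0 W=0
Move 2: W@(0,2) -> caps B=0 W=0
Move 3: B@(3,0) -> caps B=0 W=0
Move 4: W@(1,1) -> caps B=0 W=0
Move 5: B@(0,1) -> caps B=0 W=0
Move 6: W@(0,0) -> caps B=0 W=1
Move 7: B@(2,2) -> caps B=0 W=1
Move 8: W@(3,3) -> caps B=0 W=1
Move 9: B@(0,3) -> caps B=0 W=1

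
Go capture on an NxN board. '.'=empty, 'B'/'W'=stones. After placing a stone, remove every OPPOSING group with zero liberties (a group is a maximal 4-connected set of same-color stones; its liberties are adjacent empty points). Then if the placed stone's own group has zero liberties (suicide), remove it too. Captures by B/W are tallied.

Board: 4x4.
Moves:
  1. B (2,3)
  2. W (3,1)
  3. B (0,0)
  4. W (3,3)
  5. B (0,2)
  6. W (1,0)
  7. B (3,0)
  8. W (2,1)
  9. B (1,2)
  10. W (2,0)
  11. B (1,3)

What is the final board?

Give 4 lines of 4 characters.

Move 1: B@(2,3) -> caps B=0 W=0
Move 2: W@(3,1) -> caps B=0 W=0
Move 3: B@(0,0) -> caps B=0 W=0
Move 4: W@(3,3) -> caps B=0 W=0
Move 5: B@(0,2) -> caps B=0 W=0
Move 6: W@(1,0) -> caps B=0 W=0
Move 7: B@(3,0) -> caps B=0 W=0
Move 8: W@(2,1) -> caps B=0 W=0
Move 9: B@(1,2) -> caps B=0 W=0
Move 10: W@(2,0) -> caps B=0 W=1
Move 11: B@(1,3) -> caps B=0 W=1

Answer: B.B.
W.BB
WW.B
.W.W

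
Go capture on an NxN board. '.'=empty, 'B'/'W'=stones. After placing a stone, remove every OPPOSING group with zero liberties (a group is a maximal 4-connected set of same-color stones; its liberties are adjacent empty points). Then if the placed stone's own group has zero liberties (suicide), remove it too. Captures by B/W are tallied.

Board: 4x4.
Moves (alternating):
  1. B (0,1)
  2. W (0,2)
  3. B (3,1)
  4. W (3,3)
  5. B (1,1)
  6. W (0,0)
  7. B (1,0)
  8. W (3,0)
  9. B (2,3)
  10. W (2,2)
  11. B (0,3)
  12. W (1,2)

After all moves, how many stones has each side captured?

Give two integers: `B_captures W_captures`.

Move 1: B@(0,1) -> caps B=0 W=0
Move 2: W@(0,2) -> caps B=0 W=0
Move 3: B@(3,1) -> caps B=0 W=0
Move 4: W@(3,3) -> caps B=0 W=0
Move 5: B@(1,1) -> caps B=0 W=0
Move 6: W@(0,0) -> caps B=0 W=0
Move 7: B@(1,0) -> caps B=1 W=0
Move 8: W@(3,0) -> caps B=1 W=0
Move 9: B@(2,3) -> caps B=1 W=0
Move 10: W@(2,2) -> caps B=1 W=0
Move 11: B@(0,3) -> caps B=1 W=0
Move 12: W@(1,2) -> caps B=1 W=0

Answer: 1 0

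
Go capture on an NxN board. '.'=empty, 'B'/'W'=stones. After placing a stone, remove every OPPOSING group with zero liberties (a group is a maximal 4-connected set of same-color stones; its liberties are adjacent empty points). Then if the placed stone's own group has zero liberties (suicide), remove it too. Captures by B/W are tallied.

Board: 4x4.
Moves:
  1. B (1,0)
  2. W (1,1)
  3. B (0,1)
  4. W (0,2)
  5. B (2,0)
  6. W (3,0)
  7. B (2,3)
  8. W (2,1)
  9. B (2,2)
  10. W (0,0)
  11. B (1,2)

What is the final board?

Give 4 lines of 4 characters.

Answer: W.W.
.WB.
.WBB
W...

Derivation:
Move 1: B@(1,0) -> caps B=0 W=0
Move 2: W@(1,1) -> caps B=0 W=0
Move 3: B@(0,1) -> caps B=0 W=0
Move 4: W@(0,2) -> caps B=0 W=0
Move 5: B@(2,0) -> caps B=0 W=0
Move 6: W@(3,0) -> caps B=0 W=0
Move 7: B@(2,3) -> caps B=0 W=0
Move 8: W@(2,1) -> caps B=0 W=0
Move 9: B@(2,2) -> caps B=0 W=0
Move 10: W@(0,0) -> caps B=0 W=3
Move 11: B@(1,2) -> caps B=0 W=3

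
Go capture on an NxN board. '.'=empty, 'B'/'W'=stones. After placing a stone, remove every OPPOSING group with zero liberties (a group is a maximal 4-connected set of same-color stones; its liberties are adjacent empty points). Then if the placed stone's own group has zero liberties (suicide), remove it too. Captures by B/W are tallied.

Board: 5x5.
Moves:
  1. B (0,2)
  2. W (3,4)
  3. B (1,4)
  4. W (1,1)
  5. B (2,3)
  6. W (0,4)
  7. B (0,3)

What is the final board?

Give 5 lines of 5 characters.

Answer: ..BB.
.W..B
...B.
....W
.....

Derivation:
Move 1: B@(0,2) -> caps B=0 W=0
Move 2: W@(3,4) -> caps B=0 W=0
Move 3: B@(1,4) -> caps B=0 W=0
Move 4: W@(1,1) -> caps B=0 W=0
Move 5: B@(2,3) -> caps B=0 W=0
Move 6: W@(0,4) -> caps B=0 W=0
Move 7: B@(0,3) -> caps B=1 W=0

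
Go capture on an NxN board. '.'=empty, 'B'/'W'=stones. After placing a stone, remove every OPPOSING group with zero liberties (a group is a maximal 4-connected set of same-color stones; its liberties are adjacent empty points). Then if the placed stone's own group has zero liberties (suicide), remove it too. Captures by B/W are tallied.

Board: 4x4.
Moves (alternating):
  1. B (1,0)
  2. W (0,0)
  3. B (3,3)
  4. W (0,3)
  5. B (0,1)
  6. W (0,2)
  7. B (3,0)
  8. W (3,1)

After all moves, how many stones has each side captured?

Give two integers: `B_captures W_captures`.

Answer: 1 0

Derivation:
Move 1: B@(1,0) -> caps B=0 W=0
Move 2: W@(0,0) -> caps B=0 W=0
Move 3: B@(3,3) -> caps B=0 W=0
Move 4: W@(0,3) -> caps B=0 W=0
Move 5: B@(0,1) -> caps B=1 W=0
Move 6: W@(0,2) -> caps B=1 W=0
Move 7: B@(3,0) -> caps B=1 W=0
Move 8: W@(3,1) -> caps B=1 W=0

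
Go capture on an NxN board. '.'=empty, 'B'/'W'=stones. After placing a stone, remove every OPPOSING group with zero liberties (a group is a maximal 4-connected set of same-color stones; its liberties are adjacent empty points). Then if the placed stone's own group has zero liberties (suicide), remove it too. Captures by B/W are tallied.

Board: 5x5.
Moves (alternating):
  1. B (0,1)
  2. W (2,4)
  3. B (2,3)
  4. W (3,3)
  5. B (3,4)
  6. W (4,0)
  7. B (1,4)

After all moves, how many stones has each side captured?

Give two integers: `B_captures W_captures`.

Move 1: B@(0,1) -> caps B=0 W=0
Move 2: W@(2,4) -> caps B=0 W=0
Move 3: B@(2,3) -> caps B=0 W=0
Move 4: W@(3,3) -> caps B=0 W=0
Move 5: B@(3,4) -> caps B=0 W=0
Move 6: W@(4,0) -> caps B=0 W=0
Move 7: B@(1,4) -> caps B=1 W=0

Answer: 1 0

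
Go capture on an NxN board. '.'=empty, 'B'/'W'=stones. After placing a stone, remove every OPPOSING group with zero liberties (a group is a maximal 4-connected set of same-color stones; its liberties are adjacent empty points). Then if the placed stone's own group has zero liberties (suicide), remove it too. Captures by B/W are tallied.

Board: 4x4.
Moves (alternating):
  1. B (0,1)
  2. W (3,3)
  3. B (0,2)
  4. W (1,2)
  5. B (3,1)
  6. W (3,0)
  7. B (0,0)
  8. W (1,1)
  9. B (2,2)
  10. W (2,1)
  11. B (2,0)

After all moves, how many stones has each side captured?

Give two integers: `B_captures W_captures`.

Answer: 1 0

Derivation:
Move 1: B@(0,1) -> caps B=0 W=0
Move 2: W@(3,3) -> caps B=0 W=0
Move 3: B@(0,2) -> caps B=0 W=0
Move 4: W@(1,2) -> caps B=0 W=0
Move 5: B@(3,1) -> caps B=0 W=0
Move 6: W@(3,0) -> caps B=0 W=0
Move 7: B@(0,0) -> caps B=0 W=0
Move 8: W@(1,1) -> caps B=0 W=0
Move 9: B@(2,2) -> caps B=0 W=0
Move 10: W@(2,1) -> caps B=0 W=0
Move 11: B@(2,0) -> caps B=1 W=0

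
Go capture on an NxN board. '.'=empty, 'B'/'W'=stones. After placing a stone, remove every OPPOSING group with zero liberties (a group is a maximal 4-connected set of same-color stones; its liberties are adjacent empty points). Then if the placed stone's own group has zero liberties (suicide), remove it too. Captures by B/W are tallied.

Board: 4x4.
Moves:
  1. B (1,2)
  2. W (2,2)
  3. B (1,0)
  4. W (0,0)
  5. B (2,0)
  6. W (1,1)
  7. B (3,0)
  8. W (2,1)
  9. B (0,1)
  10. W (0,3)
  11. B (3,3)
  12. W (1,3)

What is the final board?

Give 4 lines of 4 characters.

Move 1: B@(1,2) -> caps B=0 W=0
Move 2: W@(2,2) -> caps B=0 W=0
Move 3: B@(1,0) -> caps B=0 W=0
Move 4: W@(0,0) -> caps B=0 W=0
Move 5: B@(2,0) -> caps B=0 W=0
Move 6: W@(1,1) -> caps B=0 W=0
Move 7: B@(3,0) -> caps B=0 W=0
Move 8: W@(2,1) -> caps B=0 W=0
Move 9: B@(0,1) -> caps B=1 W=0
Move 10: W@(0,3) -> caps B=1 W=0
Move 11: B@(3,3) -> caps B=1 W=0
Move 12: W@(1,3) -> caps B=1 W=0

Answer: .B.W
BWBW
BWW.
B..B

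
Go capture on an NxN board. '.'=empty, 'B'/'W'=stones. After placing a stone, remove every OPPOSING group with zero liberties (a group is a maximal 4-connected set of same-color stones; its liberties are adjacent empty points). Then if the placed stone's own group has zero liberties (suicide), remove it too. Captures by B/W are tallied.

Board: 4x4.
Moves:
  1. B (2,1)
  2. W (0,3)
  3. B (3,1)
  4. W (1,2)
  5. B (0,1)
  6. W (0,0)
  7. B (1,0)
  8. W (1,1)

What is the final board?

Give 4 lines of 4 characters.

Move 1: B@(2,1) -> caps B=0 W=0
Move 2: W@(0,3) -> caps B=0 W=0
Move 3: B@(3,1) -> caps B=0 W=0
Move 4: W@(1,2) -> caps B=0 W=0
Move 5: B@(0,1) -> caps B=0 W=0
Move 6: W@(0,0) -> caps B=0 W=0
Move 7: B@(1,0) -> caps B=1 W=0
Move 8: W@(1,1) -> caps B=1 W=0

Answer: .B.W
BWW.
.B..
.B..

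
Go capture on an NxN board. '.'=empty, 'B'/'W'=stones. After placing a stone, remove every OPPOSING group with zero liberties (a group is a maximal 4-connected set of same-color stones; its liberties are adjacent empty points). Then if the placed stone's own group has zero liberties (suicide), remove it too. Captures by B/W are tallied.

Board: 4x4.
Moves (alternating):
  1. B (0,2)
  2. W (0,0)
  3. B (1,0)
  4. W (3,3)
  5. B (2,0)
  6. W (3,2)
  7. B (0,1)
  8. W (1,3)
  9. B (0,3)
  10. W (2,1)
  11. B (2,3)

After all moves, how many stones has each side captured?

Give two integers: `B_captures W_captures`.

Move 1: B@(0,2) -> caps B=0 W=0
Move 2: W@(0,0) -> caps B=0 W=0
Move 3: B@(1,0) -> caps B=0 W=0
Move 4: W@(3,3) -> caps B=0 W=0
Move 5: B@(2,0) -> caps B=0 W=0
Move 6: W@(3,2) -> caps B=0 W=0
Move 7: B@(0,1) -> caps B=1 W=0
Move 8: W@(1,3) -> caps B=1 W=0
Move 9: B@(0,3) -> caps B=1 W=0
Move 10: W@(2,1) -> caps B=1 W=0
Move 11: B@(2,3) -> caps B=1 W=0

Answer: 1 0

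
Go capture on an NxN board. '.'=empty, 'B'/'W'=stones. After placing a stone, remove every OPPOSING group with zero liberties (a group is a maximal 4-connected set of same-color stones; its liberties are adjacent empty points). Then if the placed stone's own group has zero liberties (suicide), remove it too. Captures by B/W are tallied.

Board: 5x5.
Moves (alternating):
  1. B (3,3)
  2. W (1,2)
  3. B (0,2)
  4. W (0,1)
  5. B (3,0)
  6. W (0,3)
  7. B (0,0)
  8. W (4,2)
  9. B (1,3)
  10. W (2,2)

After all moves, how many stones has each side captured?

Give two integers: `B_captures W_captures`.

Answer: 0 1

Derivation:
Move 1: B@(3,3) -> caps B=0 W=0
Move 2: W@(1,2) -> caps B=0 W=0
Move 3: B@(0,2) -> caps B=0 W=0
Move 4: W@(0,1) -> caps B=0 W=0
Move 5: B@(3,0) -> caps B=0 W=0
Move 6: W@(0,3) -> caps B=0 W=1
Move 7: B@(0,0) -> caps B=0 W=1
Move 8: W@(4,2) -> caps B=0 W=1
Move 9: B@(1,3) -> caps B=0 W=1
Move 10: W@(2,2) -> caps B=0 W=1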